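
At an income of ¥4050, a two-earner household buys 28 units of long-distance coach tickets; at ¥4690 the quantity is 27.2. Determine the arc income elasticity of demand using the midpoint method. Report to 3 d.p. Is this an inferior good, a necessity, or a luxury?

-0.198 (inferior good)

ΔQ = 27.2 − 28 = -0.8; midpoint Q̄ = (28 + 27.2)/2 = 27.6.
ΔI = 4690 − 4050 = 640; midpoint Ī = (4050 + 4690)/2 = 4370.
η = (ΔQ/Q̄) ÷ (ΔI/Ī) = (-0.8/27.6) ÷ (640/4370) = -0.198.
η < 0 ⇒ inferior good.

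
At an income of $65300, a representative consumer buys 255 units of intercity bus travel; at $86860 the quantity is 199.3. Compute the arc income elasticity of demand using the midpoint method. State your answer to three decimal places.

-0.865

ΔQ = 199.3 − 255 = -55.7; midpoint Q̄ = (255 + 199.3)/2 = 227.15.
ΔI = 86860 − 65300 = 21560; midpoint Ī = (65300 + 86860)/2 = 76080.
η = (ΔQ/Q̄) ÷ (ΔI/Ī) = (-55.7/227.15) ÷ (21560/76080) = -0.865.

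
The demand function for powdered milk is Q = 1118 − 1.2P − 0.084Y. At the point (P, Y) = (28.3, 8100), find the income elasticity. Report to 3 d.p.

At P = 28.3, Y = 8100: Q = 403.640.
Holding P constant, ∂Q/∂Y = −0.084.
η_Y = (∂Q/∂Y)·(Y/Q) = -0.084 × (8100/403.640) = -1.686.

-1.686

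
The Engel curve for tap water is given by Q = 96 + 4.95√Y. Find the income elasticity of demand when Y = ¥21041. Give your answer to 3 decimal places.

0.441

At Y = 21041: Q = 814.023.
dQ/dY = 4.95/(2√Y) = 0.0170625 at this income.
η = (dQ/dY)·(Y/Q) = 0.0170625 × (21041/814.023) = 0.441.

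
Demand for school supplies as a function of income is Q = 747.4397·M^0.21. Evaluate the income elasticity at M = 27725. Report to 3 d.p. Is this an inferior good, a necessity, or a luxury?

For Q = A·M^β the income elasticity is constant and equal to β.
Here β = 0.21, so η = 0.210.
Since 0 < η < 1, the good is a necessity.

0.210 (necessity)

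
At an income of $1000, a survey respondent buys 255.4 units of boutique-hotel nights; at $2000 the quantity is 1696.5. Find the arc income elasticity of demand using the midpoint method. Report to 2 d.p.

2.21

ΔQ = 1696.5 − 255.4 = 1441.1; midpoint Q̄ = (255.4 + 1696.5)/2 = 975.95.
ΔI = 2000 − 1000 = 1000; midpoint Ī = (1000 + 2000)/2 = 1500.
η = (ΔQ/Q̄) ÷ (ΔI/Ī) = (1441.1/975.95) ÷ (1000/1500) = 2.21.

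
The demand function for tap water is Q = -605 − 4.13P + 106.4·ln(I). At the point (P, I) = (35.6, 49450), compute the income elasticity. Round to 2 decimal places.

0.27

At P = 35.6, I = 49450: Q = 398.020.
Holding P constant, ∂Q/∂I = 106.4/I = 0.00215167.
η_I = (∂Q/∂I)·(I/Q) = 0.00215167 × (49450/398.020) = 0.27.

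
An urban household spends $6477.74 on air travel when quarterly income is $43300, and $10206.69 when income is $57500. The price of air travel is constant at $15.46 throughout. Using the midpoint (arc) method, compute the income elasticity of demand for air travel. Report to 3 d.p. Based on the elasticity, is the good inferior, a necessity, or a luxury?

1.587 (luxury)

With a constant price, Q₁ = 6477.74/15.46 = 419.000 and Q₂ = 10206.69/15.46 = 660.200 (equivalently, work directly with expenditure since P cancels).
Midpoint %ΔQ = (10206.69 − 6477.74)/8342.22 = 0.44700; midpoint %ΔI = (57500 − 43300)/50400 = 0.28175.
η = 0.44700 / 0.28175 = 1.587.
η > 1 ⇒ luxury.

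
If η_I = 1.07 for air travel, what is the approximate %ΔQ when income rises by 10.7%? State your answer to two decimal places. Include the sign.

%ΔQ ≈ η × %ΔI = 1.07 × 10.7% = 11.45%.

11.45%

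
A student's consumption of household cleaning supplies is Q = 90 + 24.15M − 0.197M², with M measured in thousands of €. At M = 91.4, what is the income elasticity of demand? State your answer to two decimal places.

At M = 91.4: Q = 651.5799.
dQ/dM = 24.15 − 0.394M = -11.86160.
η = (dQ/dM)·(M/Q) = -11.86160 × (91.4/651.5799) = -1.66.

-1.66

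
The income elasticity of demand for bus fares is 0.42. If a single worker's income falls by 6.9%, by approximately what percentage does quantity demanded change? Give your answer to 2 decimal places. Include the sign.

-2.90%

%ΔQ ≈ η × %ΔI = 0.42 × (-6.9%) = -2.90%.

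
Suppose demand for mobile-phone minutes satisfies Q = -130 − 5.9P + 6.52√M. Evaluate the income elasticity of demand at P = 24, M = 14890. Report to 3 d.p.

0.759

At P = 24, M = 14890: Q = 524.000.
Holding P constant, ∂Q/∂M = 6.52/(2√M) = 0.0267159.
η_M = (∂Q/∂M)·(M/Q) = 0.0267159 × (14890/524.000) = 0.759.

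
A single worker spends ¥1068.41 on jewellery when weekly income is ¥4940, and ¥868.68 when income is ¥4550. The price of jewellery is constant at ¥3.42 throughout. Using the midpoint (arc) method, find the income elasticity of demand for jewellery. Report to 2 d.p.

2.51

With a constant price, Q₁ = 1068.41/3.42 = 312.401 and Q₂ = 868.68/3.42 = 254.000 (equivalently, work directly with expenditure since P cancels).
Midpoint %ΔQ = (868.68 − 1068.41)/968.55 = -0.20622; midpoint %ΔI = (4550 − 4940)/4745 = -0.08219.
η = -0.20622 / -0.08219 = 2.51.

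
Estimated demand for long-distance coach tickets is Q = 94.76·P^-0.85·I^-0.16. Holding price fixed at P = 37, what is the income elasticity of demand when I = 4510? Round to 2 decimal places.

For a multiplicative demand Q = A·P^α·I^β, the income elasticity is β everywhere.
Here β = -0.16, so η = -0.16.

-0.16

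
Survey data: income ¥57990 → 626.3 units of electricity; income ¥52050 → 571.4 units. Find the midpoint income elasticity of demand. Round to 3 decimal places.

0.849

ΔQ = 571.4 − 626.3 = -54.9; midpoint Q̄ = (626.3 + 571.4)/2 = 598.85.
ΔI = 52050 − 57990 = -5940; midpoint Ī = (57990 + 52050)/2 = 55020.
η = (ΔQ/Q̄) ÷ (ΔI/Ī) = (-54.9/598.85) ÷ (-5940/55020) = 0.849.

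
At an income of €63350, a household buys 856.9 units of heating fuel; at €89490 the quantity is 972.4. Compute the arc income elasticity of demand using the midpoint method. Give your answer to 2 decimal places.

ΔQ = 972.4 − 856.9 = 115.5; midpoint Q̄ = (856.9 + 972.4)/2 = 914.65.
ΔI = 89490 − 63350 = 26140; midpoint Ī = (63350 + 89490)/2 = 76420.
η = (ΔQ/Q̄) ÷ (ΔI/Ī) = (115.5/914.65) ÷ (26140/76420) = 0.37.

0.37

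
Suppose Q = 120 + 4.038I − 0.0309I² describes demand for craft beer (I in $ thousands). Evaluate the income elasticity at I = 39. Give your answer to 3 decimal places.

0.275

At I = 39: Q = 230.4831.
dQ/dI = 4.038 − 0.0618I = 1.62780.
η = (dQ/dI)·(I/Q) = 1.62780 × (39/230.4831) = 0.275.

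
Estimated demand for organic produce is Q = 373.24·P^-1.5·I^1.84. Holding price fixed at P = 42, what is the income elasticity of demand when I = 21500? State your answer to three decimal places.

For a multiplicative demand Q = A·P^α·I^β, the income elasticity is β everywhere.
Here β = 1.84, so η = 1.840.

1.840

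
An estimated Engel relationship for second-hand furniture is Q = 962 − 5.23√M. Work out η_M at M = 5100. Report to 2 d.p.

-0.32

At M = 5100: Q = 588.503.
dQ/dM = -5.23/(2√M) = -0.0366173 at this income.
η = (dQ/dM)·(M/Q) = -0.0366173 × (5100/588.503) = -0.32.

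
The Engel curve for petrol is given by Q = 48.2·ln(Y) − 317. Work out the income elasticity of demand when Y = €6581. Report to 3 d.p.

At Y = 6581: Q = 106.772.
dQ/dY = 48.2/Y = 0.00732411 at this income.
η = (dQ/dY)·(Y/Q) = 0.00732411 × (6581/106.772) = 0.451.

0.451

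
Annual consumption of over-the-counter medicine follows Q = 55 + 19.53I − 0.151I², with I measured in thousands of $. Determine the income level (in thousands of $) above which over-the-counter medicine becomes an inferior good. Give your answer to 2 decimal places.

64.67

dQ/dI = 19.53 − 0.302I.
The good is inferior where dQ/dI < 0. Setting dQ/dI = 0 gives I = 19.53 / 0.302 = 64.67.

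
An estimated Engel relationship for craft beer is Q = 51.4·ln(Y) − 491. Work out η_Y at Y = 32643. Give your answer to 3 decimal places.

1.189

At Y = 32643: Q = 43.220.
dQ/dY = 51.4/Y = 0.00157461 at this income.
η = (dQ/dY)·(Y/Q) = 0.00157461 × (32643/43.220) = 1.189.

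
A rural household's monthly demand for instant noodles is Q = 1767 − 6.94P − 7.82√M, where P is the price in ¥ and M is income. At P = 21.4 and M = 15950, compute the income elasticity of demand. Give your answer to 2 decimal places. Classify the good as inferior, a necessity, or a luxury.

At P = 21.4, M = 15950: Q = 630.870.
Holding P constant, ∂Q/∂M = -7.82/(2√M) = -0.0309597.
η_M = (∂Q/∂M)·(M/Q) = -0.0309597 × (15950/630.870) = -0.78.
Since η < 0, this is an inferior good.

-0.78 (inferior good)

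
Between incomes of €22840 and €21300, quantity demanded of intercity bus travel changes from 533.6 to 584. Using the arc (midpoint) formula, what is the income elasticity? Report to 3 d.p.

-1.293

ΔQ = 584 − 533.6 = 50.4; midpoint Q̄ = (533.6 + 584)/2 = 558.8.
ΔI = 21300 − 22840 = -1540; midpoint Ī = (22840 + 21300)/2 = 22070.
η = (ΔQ/Q̄) ÷ (ΔI/Ī) = (50.4/558.8) ÷ (-1540/22070) = -1.293.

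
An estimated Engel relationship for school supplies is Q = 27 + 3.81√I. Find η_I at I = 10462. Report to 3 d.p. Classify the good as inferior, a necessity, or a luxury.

0.468 (necessity)

At I = 10462: Q = 416.702.
dQ/dI = 3.81/(2√I) = 0.0186246 at this income.
η = (dQ/dI)·(I/Q) = 0.0186246 × (10462/416.702) = 0.468.
Since 0 < η < 1, the good is a necessity.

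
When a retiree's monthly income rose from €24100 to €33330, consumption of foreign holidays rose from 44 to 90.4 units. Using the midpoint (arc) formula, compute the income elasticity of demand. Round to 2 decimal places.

ΔQ = 90.4 − 44 = 46.4; midpoint Q̄ = (44 + 90.4)/2 = 67.2.
ΔI = 33330 − 24100 = 9230; midpoint Ī = (24100 + 33330)/2 = 28715.
η = (ΔQ/Q̄) ÷ (ΔI/Ī) = (46.4/67.2) ÷ (9230/28715) = 2.15.

2.15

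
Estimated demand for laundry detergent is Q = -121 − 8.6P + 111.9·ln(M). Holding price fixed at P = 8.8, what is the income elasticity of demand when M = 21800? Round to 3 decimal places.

At P = 8.8, M = 21800: Q = 921.164.
Holding P constant, ∂Q/∂M = 111.9/M = 0.00513303.
η_M = (∂Q/∂M)·(M/Q) = 0.00513303 × (21800/921.164) = 0.121.

0.121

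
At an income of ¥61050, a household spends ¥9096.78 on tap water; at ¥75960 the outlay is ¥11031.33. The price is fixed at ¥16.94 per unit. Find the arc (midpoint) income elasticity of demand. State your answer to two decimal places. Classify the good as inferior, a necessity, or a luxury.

0.88 (necessity)

With a constant price, Q₁ = 9096.78/16.94 = 537.000 and Q₂ = 11031.33/16.94 = 651.200 (equivalently, work directly with expenditure since P cancels).
Midpoint %ΔQ = (11031.33 − 9096.78)/10064.06 = 0.19222; midpoint %ΔI = (75960 − 61050)/68505 = 0.21765.
η = 0.19222 / 0.21765 = 0.88.
0 < η < 1 ⇒ necessity.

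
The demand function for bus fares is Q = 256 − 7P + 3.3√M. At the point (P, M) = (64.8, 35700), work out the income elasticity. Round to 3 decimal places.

At P = 64.8, M = 35700: Q = 425.917.
Holding P constant, ∂Q/∂M = 3.3/(2√M) = 0.00873273.
η_M = (∂Q/∂M)·(M/Q) = 0.00873273 × (35700/425.917) = 0.732.

0.732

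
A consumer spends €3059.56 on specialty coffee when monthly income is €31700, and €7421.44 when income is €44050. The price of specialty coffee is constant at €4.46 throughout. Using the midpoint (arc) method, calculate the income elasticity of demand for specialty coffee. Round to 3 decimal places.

2.553

With a constant price, Q₁ = 3059.56/4.46 = 686.000 and Q₂ = 7421.44/4.46 = 1664.000 (equivalently, work directly with expenditure since P cancels).
Midpoint %ΔQ = (7421.44 − 3059.56)/5240.50 = 0.83234; midpoint %ΔI = (44050 − 31700)/37875 = 0.32607.
η = 0.83234 / 0.32607 = 2.553.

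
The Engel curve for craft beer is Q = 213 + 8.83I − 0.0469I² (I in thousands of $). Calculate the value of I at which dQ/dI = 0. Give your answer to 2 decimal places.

94.14

dQ/dI = 8.83 − 0.0938I.
The good is inferior where dQ/dI < 0. Setting dQ/dI = 0 gives I = 8.83 / 0.0938 = 94.14.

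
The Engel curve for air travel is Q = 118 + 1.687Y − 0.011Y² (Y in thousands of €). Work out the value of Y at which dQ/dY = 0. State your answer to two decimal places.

76.68

dQ/dY = 1.687 − 0.022Y.
The good is inferior where dQ/dY < 0. Setting dQ/dY = 0 gives Y = 1.687 / 0.022 = 76.68.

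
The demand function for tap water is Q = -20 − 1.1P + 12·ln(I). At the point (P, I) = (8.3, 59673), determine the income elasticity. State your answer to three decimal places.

At P = 8.3, I = 59673: Q = 102.830.
Holding P constant, ∂Q/∂I = 12/I = 0.000201096.
η_I = (∂Q/∂I)·(I/Q) = 0.000201096 × (59673/102.830) = 0.117.

0.117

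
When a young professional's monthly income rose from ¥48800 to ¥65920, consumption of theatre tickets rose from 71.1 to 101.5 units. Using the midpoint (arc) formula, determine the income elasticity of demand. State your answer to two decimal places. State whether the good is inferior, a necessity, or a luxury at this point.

1.18 (luxury)

ΔQ = 101.5 − 71.1 = 30.4; midpoint Q̄ = (71.1 + 101.5)/2 = 86.3.
ΔI = 65920 − 48800 = 17120; midpoint Ī = (48800 + 65920)/2 = 57360.
η = (ΔQ/Q̄) ÷ (ΔI/Ī) = (30.4/86.3) ÷ (17120/57360) = 1.18.
η > 1 ⇒ luxury.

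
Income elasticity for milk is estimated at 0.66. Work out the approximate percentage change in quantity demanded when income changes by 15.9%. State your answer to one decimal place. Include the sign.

%ΔQ ≈ η × %ΔI = 0.66 × 15.9% = 10.5%.

10.5%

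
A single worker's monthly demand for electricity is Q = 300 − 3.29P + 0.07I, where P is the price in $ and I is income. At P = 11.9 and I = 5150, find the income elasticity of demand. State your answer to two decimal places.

At P = 11.9, I = 5150: Q = 621.349.
Holding P constant, ∂Q/∂I = 0.07.
η_I = (∂Q/∂I)·(I/Q) = 0.07 × (5150/621.349) = 0.58.

0.58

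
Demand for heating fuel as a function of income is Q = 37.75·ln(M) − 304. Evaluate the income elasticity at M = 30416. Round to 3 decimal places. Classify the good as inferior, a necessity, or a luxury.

0.441 (necessity)

At M = 30416: Q = 85.683.
dQ/dM = 37.75/M = 0.00124112 at this income.
η = (dQ/dM)·(M/Q) = 0.00124112 × (30416/85.683) = 0.441.
Since 0 < η < 1, the good is a necessity.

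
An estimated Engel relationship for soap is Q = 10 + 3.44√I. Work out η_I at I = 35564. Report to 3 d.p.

0.492

At I = 35564: Q = 658.730.
dQ/dI = 3.44/(2√I) = 0.00912059 at this income.
η = (dQ/dI)·(I/Q) = 0.00912059 × (35564/658.730) = 0.492.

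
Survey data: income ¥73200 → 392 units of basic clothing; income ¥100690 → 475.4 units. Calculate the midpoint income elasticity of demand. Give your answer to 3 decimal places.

ΔQ = 475.4 − 392 = 83.4; midpoint Q̄ = (392 + 475.4)/2 = 433.7.
ΔI = 100690 − 73200 = 27490; midpoint Ī = (73200 + 100690)/2 = 86945.
η = (ΔQ/Q̄) ÷ (ΔI/Ī) = (83.4/433.7) ÷ (27490/86945) = 0.608.

0.608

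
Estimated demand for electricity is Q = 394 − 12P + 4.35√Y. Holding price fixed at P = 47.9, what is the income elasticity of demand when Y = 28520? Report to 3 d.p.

0.663

At P = 47.9, Y = 28520: Q = 553.822.
Holding P constant, ∂Q/∂Y = 4.35/(2√Y) = 0.0128791.
η_Y = (∂Q/∂Y)·(Y/Q) = 0.0128791 × (28520/553.822) = 0.663.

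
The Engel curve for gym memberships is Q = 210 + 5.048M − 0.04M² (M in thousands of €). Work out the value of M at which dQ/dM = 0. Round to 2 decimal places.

dQ/dM = 5.048 − 0.08M.
The good is inferior where dQ/dM < 0. Setting dQ/dM = 0 gives M = 5.048 / 0.08 = 63.10.

63.10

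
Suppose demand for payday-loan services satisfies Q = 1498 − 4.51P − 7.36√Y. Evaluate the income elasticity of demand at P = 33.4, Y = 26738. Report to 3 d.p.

-4.182

At P = 33.4, Y = 26738: Q = 143.877.
Holding P constant, ∂Q/∂Y = -7.36/(2√Y) = -0.0225052.
η_Y = (∂Q/∂Y)·(Y/Q) = -0.0225052 × (26738/143.877) = -4.182.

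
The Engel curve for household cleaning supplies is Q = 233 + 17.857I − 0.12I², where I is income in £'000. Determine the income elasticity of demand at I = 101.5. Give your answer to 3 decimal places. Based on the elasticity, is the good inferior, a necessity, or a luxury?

-0.816 (inferior good)

At I = 101.5: Q = 809.2155.
dQ/dI = 17.857 − 0.24I = -6.50300.
η = (dQ/dI)·(I/Q) = -6.50300 × (101.5/809.2155) = -0.816.
η < 0 ⇒ inferior good.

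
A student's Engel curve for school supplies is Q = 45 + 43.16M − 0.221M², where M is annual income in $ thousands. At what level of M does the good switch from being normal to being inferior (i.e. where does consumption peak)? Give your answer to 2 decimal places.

97.65

dQ/dM = 43.16 − 0.442M.
The good is inferior where dQ/dM < 0. Setting dQ/dM = 0 gives M = 43.16 / 0.442 = 97.65.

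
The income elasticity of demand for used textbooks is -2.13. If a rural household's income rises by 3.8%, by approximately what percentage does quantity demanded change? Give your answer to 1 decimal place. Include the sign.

%ΔQ ≈ η × %ΔI = -2.13 × 3.8% = -8.1%.

-8.1%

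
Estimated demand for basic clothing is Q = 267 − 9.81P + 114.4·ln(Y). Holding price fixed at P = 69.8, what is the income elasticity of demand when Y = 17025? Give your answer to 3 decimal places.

0.164

At P = 69.8, Y = 17025: Q = 696.797.
Holding P constant, ∂Q/∂Y = 114.4/Y = 0.00671953.
η_Y = (∂Q/∂Y)·(Y/Q) = 0.00671953 × (17025/696.797) = 0.164.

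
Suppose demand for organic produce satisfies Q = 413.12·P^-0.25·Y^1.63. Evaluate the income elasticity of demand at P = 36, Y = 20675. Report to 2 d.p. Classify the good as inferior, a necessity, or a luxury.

For a multiplicative demand Q = A·P^α·Y^β, the income elasticity is β everywhere.
Here β = 1.63, so η = 1.63.
Since η > 1, this is a luxury.

1.63 (luxury)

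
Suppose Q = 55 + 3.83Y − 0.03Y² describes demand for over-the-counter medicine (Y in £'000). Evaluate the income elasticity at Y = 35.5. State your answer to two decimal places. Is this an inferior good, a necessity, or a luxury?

At Y = 35.5: Q = 153.1575.
dQ/dY = 3.83 − 0.06Y = 1.70000.
η = (dQ/dY)·(Y/Q) = 1.70000 × (35.5/153.1575) = 0.39.
0 < η < 1 ⇒ necessity.

0.39 (necessity)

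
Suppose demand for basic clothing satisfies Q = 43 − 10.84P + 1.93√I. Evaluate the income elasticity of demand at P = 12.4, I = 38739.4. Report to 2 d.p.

At P = 12.4, I = 38739.4: Q = 288.453.
Holding P constant, ∂Q/∂I = 1.93/(2√I) = 0.00490288.
η_I = (∂Q/∂I)·(I/Q) = 0.00490288 × (38739.4/288.453) = 0.66.

0.66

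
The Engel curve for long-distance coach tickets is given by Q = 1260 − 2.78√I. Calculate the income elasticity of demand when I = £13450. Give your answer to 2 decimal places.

-0.17

At I = 13450: Q = 937.592.
dQ/dI = -2.78/(2√I) = -0.0119854 at this income.
η = (dQ/dI)·(I/Q) = -0.0119854 × (13450/937.592) = -0.17.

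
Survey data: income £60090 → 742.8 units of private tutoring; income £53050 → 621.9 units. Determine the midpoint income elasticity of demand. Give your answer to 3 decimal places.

1.424

ΔQ = 621.9 − 742.8 = -120.9; midpoint Q̄ = (742.8 + 621.9)/2 = 682.35.
ΔI = 53050 − 60090 = -7040; midpoint Ī = (60090 + 53050)/2 = 56570.
η = (ΔQ/Q̄) ÷ (ΔI/Ī) = (-120.9/682.35) ÷ (-7040/56570) = 1.424.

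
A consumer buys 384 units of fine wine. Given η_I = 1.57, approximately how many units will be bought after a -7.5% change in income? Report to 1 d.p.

%ΔQ ≈ η × %ΔI = 1.57 × (-7.5%) = -11.775%.
New Q ≈ 384 × (1 − 0.11775) = 338.8.

338.8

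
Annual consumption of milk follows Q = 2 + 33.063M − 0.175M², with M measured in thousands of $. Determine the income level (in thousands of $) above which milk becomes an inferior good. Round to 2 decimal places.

94.47

dQ/dM = 33.063 − 0.35M.
The good is inferior where dQ/dM < 0. Setting dQ/dM = 0 gives M = 33.063 / 0.35 = 94.47.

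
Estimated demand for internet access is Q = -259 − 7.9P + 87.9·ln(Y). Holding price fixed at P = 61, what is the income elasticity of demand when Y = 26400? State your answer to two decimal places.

At P = 61, Y = 26400: Q = 154.020.
Holding P constant, ∂Q/∂Y = 87.9/Y = 0.00332955.
η_Y = (∂Q/∂Y)·(Y/Q) = 0.00332955 × (26400/154.020) = 0.57.

0.57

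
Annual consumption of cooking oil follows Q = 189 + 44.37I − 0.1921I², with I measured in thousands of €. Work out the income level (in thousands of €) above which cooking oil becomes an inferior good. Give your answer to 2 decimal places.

115.49

dQ/dI = 44.37 − 0.3842I.
The good is inferior where dQ/dI < 0. Setting dQ/dI = 0 gives I = 44.37 / 0.3842 = 115.49.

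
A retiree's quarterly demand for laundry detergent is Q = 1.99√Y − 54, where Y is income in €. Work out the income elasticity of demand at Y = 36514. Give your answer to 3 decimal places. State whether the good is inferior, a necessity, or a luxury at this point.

0.583 (necessity)

At Y = 36514: Q = 326.262.
dQ/dY = 1.99/(2√Y) = 0.00520707 at this income.
η = (dQ/dY)·(Y/Q) = 0.00520707 × (36514/326.262) = 0.583.
Since 0 < η < 1, the good is a necessity.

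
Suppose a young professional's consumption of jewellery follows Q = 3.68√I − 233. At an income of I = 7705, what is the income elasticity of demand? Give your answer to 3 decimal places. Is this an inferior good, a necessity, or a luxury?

1.794 (luxury)

At I = 7705: Q = 90.024.
dQ/dI = 3.68/(2√I) = 0.0209619 at this income.
η = (dQ/dI)·(I/Q) = 0.0209619 × (7705/90.024) = 1.794.
Since η > 1, the good is a luxury.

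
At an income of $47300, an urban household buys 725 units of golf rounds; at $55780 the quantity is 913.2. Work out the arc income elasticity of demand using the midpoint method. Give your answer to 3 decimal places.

1.396

ΔQ = 913.2 − 725 = 188.2; midpoint Q̄ = (725 + 913.2)/2 = 819.1.
ΔI = 55780 − 47300 = 8480; midpoint Ī = (47300 + 55780)/2 = 51540.
η = (ΔQ/Q̄) ÷ (ΔI/Ī) = (188.2/819.1) ÷ (8480/51540) = 1.396.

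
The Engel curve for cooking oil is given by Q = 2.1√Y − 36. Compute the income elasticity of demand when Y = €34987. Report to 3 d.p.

At Y = 34987: Q = 356.801.
dQ/dY = 2.1/(2√Y) = 0.00561353 at this income.
η = (dQ/dY)·(Y/Q) = 0.00561353 × (34987/356.801) = 0.550.

0.550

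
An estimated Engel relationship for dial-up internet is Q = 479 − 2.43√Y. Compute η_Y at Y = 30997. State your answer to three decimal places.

At Y = 30997: Q = 51.175.
dQ/dY = -2.43/(2√Y) = -0.00690107 at this income.
η = (dQ/dY)·(Y/Q) = -0.00690107 × (30997/51.175) = -4.180.

-4.180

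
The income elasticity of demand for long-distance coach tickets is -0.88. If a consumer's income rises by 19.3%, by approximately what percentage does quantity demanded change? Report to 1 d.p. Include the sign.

-17.0%

%ΔQ ≈ η × %ΔI = -0.88 × 19.3% = -17.0%.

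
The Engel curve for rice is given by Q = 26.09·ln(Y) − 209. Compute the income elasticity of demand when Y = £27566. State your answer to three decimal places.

At Y = 27566: Q = 57.753.
dQ/dY = 26.09/Y = 0.000946456 at this income.
η = (dQ/dY)·(Y/Q) = 0.000946456 × (27566/57.753) = 0.452.

0.452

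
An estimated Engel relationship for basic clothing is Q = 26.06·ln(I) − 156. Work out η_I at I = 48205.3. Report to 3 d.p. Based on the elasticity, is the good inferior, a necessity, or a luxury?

0.208 (necessity)

At I = 48205.3: Q = 125.011.
dQ/dI = 26.06/I = 0.000540604 at this income.
η = (dQ/dI)·(I/Q) = 0.000540604 × (48205.3/125.011) = 0.208.
Since 0 < η < 1, the good is a necessity.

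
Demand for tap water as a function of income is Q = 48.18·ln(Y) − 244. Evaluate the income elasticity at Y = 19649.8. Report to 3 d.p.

0.207

At Y = 19649.8: Q = 232.299.
dQ/dY = 48.18/Y = 0.00245193 at this income.
η = (dQ/dY)·(Y/Q) = 0.00245193 × (19649.8/232.299) = 0.207.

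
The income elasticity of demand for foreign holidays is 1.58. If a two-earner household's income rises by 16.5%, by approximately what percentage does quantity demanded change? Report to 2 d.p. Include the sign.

%ΔQ ≈ η × %ΔI = 1.58 × 16.5% = 26.07%.

26.07%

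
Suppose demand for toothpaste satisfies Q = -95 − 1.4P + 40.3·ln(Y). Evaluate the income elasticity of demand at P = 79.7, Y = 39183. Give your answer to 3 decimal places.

At P = 79.7, Y = 39183: Q = 219.633.
Holding P constant, ∂Q/∂Y = 40.3/Y = 0.00102851.
η_Y = (∂Q/∂Y)·(Y/Q) = 0.00102851 × (39183/219.633) = 0.183.

0.183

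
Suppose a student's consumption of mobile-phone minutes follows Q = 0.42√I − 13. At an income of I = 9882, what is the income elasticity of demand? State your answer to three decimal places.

0.726

At I = 9882: Q = 28.751.
dQ/dI = 0.42/(2√I) = 0.0021125 at this income.
η = (dQ/dI)·(I/Q) = 0.0021125 × (9882/28.751) = 0.726.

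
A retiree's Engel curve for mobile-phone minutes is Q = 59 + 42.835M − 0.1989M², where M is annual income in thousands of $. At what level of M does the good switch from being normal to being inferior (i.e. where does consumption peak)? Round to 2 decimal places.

107.68

dQ/dM = 42.835 − 0.3978M.
The good is inferior where dQ/dM < 0. Setting dQ/dM = 0 gives M = 42.835 / 0.3978 = 107.68.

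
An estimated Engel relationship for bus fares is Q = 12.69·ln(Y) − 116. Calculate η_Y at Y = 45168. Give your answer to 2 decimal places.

At Y = 45168: Q = 20.013.
dQ/dY = 12.69/Y = 0.000280951 at this income.
η = (dQ/dY)·(Y/Q) = 0.000280951 × (45168/20.013) = 0.63.

0.63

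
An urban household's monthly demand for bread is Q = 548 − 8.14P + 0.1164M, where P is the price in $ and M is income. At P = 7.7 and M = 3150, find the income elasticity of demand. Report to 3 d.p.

0.430

At P = 7.7, M = 3150: Q = 851.982.
Holding P constant, ∂Q/∂M = 0.1164.
η_M = (∂Q/∂M)·(M/Q) = 0.1164 × (3150/851.982) = 0.430.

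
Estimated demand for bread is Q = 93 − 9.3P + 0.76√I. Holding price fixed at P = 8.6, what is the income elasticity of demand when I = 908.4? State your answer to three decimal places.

At P = 8.6, I = 908.4: Q = 35.926.
Holding P constant, ∂Q/∂I = 0.76/(2√I) = 0.012608.
η_I = (∂Q/∂I)·(I/Q) = 0.012608 × (908.4/35.926) = 0.319.

0.319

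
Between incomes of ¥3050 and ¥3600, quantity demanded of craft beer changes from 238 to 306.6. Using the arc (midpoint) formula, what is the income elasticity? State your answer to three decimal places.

1.523

ΔQ = 306.6 − 238 = 68.6; midpoint Q̄ = (238 + 306.6)/2 = 272.3.
ΔI = 3600 − 3050 = 550; midpoint Ī = (3050 + 3600)/2 = 3325.
η = (ΔQ/Q̄) ÷ (ΔI/Ī) = (68.6/272.3) ÷ (550/3325) = 1.523.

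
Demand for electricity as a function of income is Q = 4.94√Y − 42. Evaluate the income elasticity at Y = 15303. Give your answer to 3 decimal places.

At Y = 15303: Q = 569.104.
dQ/dY = 4.94/(2√Y) = 0.0199668 at this income.
η = (dQ/dY)·(Y/Q) = 0.0199668 × (15303/569.104) = 0.537.

0.537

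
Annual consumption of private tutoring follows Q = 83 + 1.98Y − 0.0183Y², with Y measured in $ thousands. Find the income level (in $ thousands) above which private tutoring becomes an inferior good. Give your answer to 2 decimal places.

dQ/dY = 1.98 − 0.0366Y.
The good is inferior where dQ/dY < 0. Setting dQ/dY = 0 gives Y = 1.98 / 0.0366 = 54.10.

54.10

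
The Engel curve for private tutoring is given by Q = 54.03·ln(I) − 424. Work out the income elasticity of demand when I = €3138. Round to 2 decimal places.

4.91

At I = 3138: Q = 11.014.
dQ/dI = 54.03/I = 0.017218 at this income.
η = (dQ/dI)·(I/Q) = 0.017218 × (3138/11.014) = 4.91.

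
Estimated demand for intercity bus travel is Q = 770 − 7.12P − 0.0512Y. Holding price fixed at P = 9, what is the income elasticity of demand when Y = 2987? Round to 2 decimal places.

At P = 9, Y = 2987: Q = 552.986.
Holding P constant, ∂Q/∂Y = −0.0512.
η_Y = (∂Q/∂Y)·(Y/Q) = -0.0512 × (2987/552.986) = -0.28.

-0.28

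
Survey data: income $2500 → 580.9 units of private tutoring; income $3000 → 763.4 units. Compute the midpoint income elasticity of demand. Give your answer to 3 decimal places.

ΔQ = 763.4 − 580.9 = 182.5; midpoint Q̄ = (580.9 + 763.4)/2 = 672.15.
ΔI = 3000 − 2500 = 500; midpoint Ī = (2500 + 3000)/2 = 2750.
η = (ΔQ/Q̄) ÷ (ΔI/Ī) = (182.5/672.15) ÷ (500/2750) = 1.493.

1.493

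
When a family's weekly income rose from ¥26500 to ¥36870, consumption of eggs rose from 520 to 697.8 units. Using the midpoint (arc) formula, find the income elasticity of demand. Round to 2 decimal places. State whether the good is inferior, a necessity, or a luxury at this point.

0.89 (necessity)

ΔQ = 697.8 − 520 = 177.8; midpoint Q̄ = (520 + 697.8)/2 = 608.9.
ΔI = 36870 − 26500 = 10370; midpoint Ī = (26500 + 36870)/2 = 31685.
η = (ΔQ/Q̄) ÷ (ΔI/Ī) = (177.8/608.9) ÷ (10370/31685) = 0.89.
0 < η < 1 ⇒ necessity.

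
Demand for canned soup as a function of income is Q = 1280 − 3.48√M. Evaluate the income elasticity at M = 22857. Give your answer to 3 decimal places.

At M = 22857: Q = 753.875.
dQ/dM = -3.48/(2√M) = -0.0115091 at this income.
η = (dQ/dM)·(M/Q) = -0.0115091 × (22857/753.875) = -0.349.

-0.349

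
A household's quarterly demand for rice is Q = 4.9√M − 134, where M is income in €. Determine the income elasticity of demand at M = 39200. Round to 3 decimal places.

At M = 39200: Q = 836.151.
dQ/dM = 4.9/(2√M) = 0.0123744 at this income.
η = (dQ/dM)·(M/Q) = 0.0123744 × (39200/836.151) = 0.580.

0.580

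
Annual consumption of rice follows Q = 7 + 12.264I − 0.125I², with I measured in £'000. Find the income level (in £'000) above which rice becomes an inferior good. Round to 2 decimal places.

dQ/dI = 12.264 − 0.25I.
The good is inferior where dQ/dI < 0. Setting dQ/dI = 0 gives I = 12.264 / 0.25 = 49.06.

49.06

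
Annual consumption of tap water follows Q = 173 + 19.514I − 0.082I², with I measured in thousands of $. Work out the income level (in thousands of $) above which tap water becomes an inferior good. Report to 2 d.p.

dQ/dI = 19.514 − 0.164I.
The good is inferior where dQ/dI < 0. Setting dQ/dI = 0 gives I = 19.514 / 0.164 = 118.99.

118.99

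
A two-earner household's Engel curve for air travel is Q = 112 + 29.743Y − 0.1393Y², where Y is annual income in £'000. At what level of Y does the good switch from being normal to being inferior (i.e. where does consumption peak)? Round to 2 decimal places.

106.76

dQ/dY = 29.743 − 0.2786Y.
The good is inferior where dQ/dY < 0. Setting dQ/dY = 0 gives Y = 29.743 / 0.2786 = 106.76.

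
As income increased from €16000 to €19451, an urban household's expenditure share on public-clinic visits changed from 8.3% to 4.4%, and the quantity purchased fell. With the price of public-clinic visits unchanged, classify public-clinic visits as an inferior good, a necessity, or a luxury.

inferior good

Quantity demanded falls as income rises, so η < 0.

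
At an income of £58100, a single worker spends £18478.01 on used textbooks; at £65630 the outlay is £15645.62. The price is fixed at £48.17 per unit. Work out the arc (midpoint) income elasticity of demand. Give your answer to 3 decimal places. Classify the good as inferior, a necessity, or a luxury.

-1.364 (inferior good)

With a constant price, Q₁ = 18478.01/48.17 = 383.600 and Q₂ = 15645.62/48.17 = 324.800 (equivalently, work directly with expenditure since P cancels).
Midpoint %ΔQ = (15645.62 − 18478.01)/17061.81 = -0.16601; midpoint %ΔI = (65630 − 58100)/61865 = 0.12172.
η = -0.16601 / 0.12172 = -1.364.
η < 0 ⇒ inferior good.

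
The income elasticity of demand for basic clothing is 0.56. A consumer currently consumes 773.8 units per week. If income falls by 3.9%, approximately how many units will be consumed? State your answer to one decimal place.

756.9

%ΔQ ≈ η × %ΔI = 0.56 × (-3.9%) = -2.184%.
New Q ≈ 773.8 × (1 − 0.02184) = 756.9.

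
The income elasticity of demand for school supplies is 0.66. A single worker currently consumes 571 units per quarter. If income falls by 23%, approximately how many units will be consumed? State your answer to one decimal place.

484.3

%ΔQ ≈ η × %ΔI = 0.66 × (-23%) = -15.18%.
New Q ≈ 571 × (1 − 0.1518) = 484.3.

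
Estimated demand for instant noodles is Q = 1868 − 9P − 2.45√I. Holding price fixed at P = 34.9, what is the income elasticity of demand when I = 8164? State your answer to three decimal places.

-0.083

At P = 34.9, I = 8164: Q = 1332.531.
Holding P constant, ∂Q/∂I = -2.45/(2√I) = -0.0135577.
η_I = (∂Q/∂I)·(I/Q) = -0.0135577 × (8164/1332.531) = -0.083.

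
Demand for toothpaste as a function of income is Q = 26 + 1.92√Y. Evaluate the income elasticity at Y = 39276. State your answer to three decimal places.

At Y = 39276: Q = 406.509.
dQ/dY = 1.92/(2√Y) = 0.00484404 at this income.
η = (dQ/dY)·(Y/Q) = 0.00484404 × (39276/406.509) = 0.468.

0.468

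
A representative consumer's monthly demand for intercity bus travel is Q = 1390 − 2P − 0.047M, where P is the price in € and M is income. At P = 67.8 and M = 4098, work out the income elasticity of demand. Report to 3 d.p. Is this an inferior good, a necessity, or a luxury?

-0.181 (inferior good)

At P = 67.8, M = 4098: Q = 1061.794.
Holding P constant, ∂Q/∂M = −0.047.
η_M = (∂Q/∂M)·(M/Q) = -0.047 × (4098/1061.794) = -0.181.
Since η < 0, this is an inferior good.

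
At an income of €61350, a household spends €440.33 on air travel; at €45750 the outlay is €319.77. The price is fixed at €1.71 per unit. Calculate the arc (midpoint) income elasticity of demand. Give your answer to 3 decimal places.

With a constant price, Q₁ = 440.33/1.71 = 257.503 and Q₂ = 319.77/1.71 = 187.000 (equivalently, work directly with expenditure since P cancels).
Midpoint %ΔQ = (319.77 − 440.33)/380.05 = -0.31722; midpoint %ΔI = (45750 − 61350)/53550 = -0.29132.
η = -0.31722 / -0.29132 = 1.089.

1.089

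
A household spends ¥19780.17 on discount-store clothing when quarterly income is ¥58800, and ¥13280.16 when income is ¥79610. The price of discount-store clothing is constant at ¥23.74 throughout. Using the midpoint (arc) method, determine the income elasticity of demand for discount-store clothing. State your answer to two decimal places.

-1.31

With a constant price, Q₁ = 19780.17/23.74 = 833.200 and Q₂ = 13280.16/23.74 = 559.400 (equivalently, work directly with expenditure since P cancels).
Midpoint %ΔQ = (13280.16 − 19780.17)/16530.17 = -0.39322; midpoint %ΔI = (79610 − 58800)/69205 = 0.30070.
η = -0.39322 / 0.30070 = -1.31.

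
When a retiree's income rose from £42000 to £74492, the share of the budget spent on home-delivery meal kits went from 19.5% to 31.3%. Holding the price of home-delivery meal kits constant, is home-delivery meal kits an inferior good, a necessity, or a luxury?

luxury

The budget share rises as income rises, so η > 1.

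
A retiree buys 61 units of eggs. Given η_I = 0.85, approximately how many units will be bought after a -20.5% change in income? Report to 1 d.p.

%ΔQ ≈ η × %ΔI = 0.85 × (-20.5%) = -17.425%.
New Q ≈ 61 × (1 − 0.17425) = 50.4.

50.4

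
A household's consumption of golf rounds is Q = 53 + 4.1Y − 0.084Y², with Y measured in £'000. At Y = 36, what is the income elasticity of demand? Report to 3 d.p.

-0.764

At Y = 36: Q = 91.7360.
dQ/dY = 4.1 − 0.168Y = -1.94800.
η = (dQ/dY)·(Y/Q) = -1.94800 × (36/91.7360) = -0.764.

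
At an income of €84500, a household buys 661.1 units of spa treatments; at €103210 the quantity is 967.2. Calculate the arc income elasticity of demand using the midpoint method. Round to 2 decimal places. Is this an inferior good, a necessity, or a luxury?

1.89 (luxury)

ΔQ = 967.2 − 661.1 = 306.1; midpoint Q̄ = (661.1 + 967.2)/2 = 814.15.
ΔI = 103210 − 84500 = 18710; midpoint Ī = (84500 + 103210)/2 = 93855.
η = (ΔQ/Q̄) ÷ (ΔI/Ī) = (306.1/814.15) ÷ (18710/93855) = 1.89.
η > 1 ⇒ luxury.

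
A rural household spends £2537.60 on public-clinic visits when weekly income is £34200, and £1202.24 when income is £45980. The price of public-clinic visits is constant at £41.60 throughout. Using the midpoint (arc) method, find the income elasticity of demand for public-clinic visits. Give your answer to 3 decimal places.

-2.430

With a constant price, Q₁ = 2537.60/41.60 = 61.000 and Q₂ = 1202.24/41.60 = 28.900 (equivalently, work directly with expenditure since P cancels).
Midpoint %ΔQ = (1202.24 − 2537.60)/1869.92 = -0.71413; midpoint %ΔI = (45980 − 34200)/40090 = 0.29384.
η = -0.71413 / 0.29384 = -2.430.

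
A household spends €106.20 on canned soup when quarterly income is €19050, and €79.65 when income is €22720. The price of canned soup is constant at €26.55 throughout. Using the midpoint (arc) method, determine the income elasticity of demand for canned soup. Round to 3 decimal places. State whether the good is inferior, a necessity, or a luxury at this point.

-1.626 (inferior good)

With a constant price, Q₁ = 106.20/26.55 = 4.000 and Q₂ = 79.65/26.55 = 3.000 (equivalently, work directly with expenditure since P cancels).
Midpoint %ΔQ = (79.65 − 106.20)/92.93 = -0.28571; midpoint %ΔI = (22720 − 19050)/20885 = 0.17572.
η = -0.28571 / 0.17572 = -1.626.
η < 0 ⇒ inferior good.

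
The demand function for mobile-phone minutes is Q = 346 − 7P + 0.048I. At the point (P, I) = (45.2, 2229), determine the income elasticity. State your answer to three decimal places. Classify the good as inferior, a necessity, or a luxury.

At P = 45.2, I = 2229: Q = 136.592.
Holding P constant, ∂Q/∂I = 0.048.
η_I = (∂Q/∂I)·(I/Q) = 0.048 × (2229/136.592) = 0.783.
Since 0 < η < 1, this is a necessity.

0.783 (necessity)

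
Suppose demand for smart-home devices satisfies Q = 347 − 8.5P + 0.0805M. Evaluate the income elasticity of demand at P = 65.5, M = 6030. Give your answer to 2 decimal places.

At P = 65.5, M = 6030: Q = 275.665.
Holding P constant, ∂Q/∂M = 0.0805.
η_M = (∂Q/∂M)·(M/Q) = 0.0805 × (6030/275.665) = 1.76.

1.76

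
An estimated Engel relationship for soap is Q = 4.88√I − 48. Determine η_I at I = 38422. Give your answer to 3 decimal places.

0.526

At I = 38422: Q = 908.555.
dQ/dI = 4.88/(2√I) = 0.012448 at this income.
η = (dQ/dI)·(I/Q) = 0.012448 × (38422/908.555) = 0.526.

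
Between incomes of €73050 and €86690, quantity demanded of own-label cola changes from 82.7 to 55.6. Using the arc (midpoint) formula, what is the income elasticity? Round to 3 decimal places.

ΔQ = 55.6 − 82.7 = -27.1; midpoint Q̄ = (82.7 + 55.6)/2 = 69.15.
ΔI = 86690 − 73050 = 13640; midpoint Ī = (73050 + 86690)/2 = 79870.
η = (ΔQ/Q̄) ÷ (ΔI/Ī) = (-27.1/69.15) ÷ (13640/79870) = -2.295.

-2.295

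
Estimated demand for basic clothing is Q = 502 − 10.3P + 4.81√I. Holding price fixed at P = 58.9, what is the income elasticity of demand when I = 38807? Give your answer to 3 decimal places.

At P = 58.9, I = 38807: Q = 842.876.
Holding P constant, ∂Q/∂I = 4.81/(2√I) = 0.0122084.
η_I = (∂Q/∂I)·(I/Q) = 0.0122084 × (38807/842.876) = 0.562.

0.562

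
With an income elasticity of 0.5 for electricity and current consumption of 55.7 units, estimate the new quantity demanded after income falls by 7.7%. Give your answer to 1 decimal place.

53.6

%ΔQ ≈ η × %ΔI = 0.5 × (-7.7%) = -3.85%.
New Q ≈ 55.7 × (1 − 0.0385) = 53.6.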